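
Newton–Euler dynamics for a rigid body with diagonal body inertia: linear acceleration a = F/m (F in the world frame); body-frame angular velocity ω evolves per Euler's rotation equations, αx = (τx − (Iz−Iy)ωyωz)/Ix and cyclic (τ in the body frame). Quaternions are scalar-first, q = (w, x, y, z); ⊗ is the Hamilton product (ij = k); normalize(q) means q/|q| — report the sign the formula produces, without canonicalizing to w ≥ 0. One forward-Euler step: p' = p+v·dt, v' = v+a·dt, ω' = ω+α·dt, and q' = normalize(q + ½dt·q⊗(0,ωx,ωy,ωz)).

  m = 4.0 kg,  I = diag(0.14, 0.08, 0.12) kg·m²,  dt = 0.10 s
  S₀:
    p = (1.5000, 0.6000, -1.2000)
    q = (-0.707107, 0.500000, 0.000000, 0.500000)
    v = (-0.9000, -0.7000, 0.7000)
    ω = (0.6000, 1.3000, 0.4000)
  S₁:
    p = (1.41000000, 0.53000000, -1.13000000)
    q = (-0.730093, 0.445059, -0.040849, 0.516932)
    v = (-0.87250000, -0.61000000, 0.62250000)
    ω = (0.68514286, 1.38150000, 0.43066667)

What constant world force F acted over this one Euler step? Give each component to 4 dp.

F = (1.1000, 3.6000, -3.1000)

velocity change Δv = (0.02750000, 0.09000000, -0.07750000)
F = m·Δv/dt = (1.1000, 3.6000, -3.1000)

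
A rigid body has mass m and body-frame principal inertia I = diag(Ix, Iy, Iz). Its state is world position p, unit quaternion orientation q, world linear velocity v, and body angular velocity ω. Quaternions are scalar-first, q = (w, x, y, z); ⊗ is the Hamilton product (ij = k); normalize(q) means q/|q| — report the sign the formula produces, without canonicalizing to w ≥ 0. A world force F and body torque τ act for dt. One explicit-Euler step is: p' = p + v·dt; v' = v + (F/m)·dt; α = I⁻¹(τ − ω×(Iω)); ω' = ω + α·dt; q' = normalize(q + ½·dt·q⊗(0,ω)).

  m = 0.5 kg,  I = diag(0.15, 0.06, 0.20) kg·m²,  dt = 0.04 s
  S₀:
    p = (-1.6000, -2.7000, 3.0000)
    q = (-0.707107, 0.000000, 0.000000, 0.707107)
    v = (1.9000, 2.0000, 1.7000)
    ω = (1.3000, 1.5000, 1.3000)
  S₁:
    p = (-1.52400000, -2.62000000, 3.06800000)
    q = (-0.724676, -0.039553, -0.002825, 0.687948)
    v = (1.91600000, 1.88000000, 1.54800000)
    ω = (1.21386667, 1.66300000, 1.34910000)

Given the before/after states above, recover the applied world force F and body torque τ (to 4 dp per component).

Δω = ω₁−ω₀ = (-0.08613333, 0.16300000, 0.04910000)
precession coupling = (0.2730, -0.0845, -0.1755)
I·α + gyro = (-0.0500, 0.1600, 0.0700)
Δv = v₁−v₀ = (0.01600000, -0.12000000, -0.15200000)
F = m·Δv/dt = (0.2000, -1.5000, -1.9000)

F = (0.2000, -1.5000, -1.9000)
τ = (-0.0500, 0.1600, 0.0700)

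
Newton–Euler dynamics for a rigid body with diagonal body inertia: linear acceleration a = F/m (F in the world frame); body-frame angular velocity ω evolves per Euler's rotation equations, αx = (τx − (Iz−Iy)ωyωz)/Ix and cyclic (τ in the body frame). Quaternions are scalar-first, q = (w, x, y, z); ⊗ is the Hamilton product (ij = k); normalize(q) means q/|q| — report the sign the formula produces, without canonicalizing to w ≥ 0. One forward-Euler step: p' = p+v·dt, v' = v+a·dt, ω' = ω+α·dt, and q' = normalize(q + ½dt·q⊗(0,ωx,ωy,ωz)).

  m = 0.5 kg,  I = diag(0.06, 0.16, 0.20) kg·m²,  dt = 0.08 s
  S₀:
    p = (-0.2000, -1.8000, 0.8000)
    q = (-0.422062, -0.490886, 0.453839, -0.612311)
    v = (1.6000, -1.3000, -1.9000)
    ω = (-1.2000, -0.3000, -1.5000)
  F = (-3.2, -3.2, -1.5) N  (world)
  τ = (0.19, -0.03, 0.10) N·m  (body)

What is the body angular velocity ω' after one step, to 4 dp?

ω' = (-0.9707, -0.1890, -1.4744)

precession coupling ω×(Iω) = (0.0180, -0.2520, 0.0360)
angular accel α = (2.8667, 1.3875, 0.3200)
new body rate ω' = (-0.9707, -0.1890, -1.4744)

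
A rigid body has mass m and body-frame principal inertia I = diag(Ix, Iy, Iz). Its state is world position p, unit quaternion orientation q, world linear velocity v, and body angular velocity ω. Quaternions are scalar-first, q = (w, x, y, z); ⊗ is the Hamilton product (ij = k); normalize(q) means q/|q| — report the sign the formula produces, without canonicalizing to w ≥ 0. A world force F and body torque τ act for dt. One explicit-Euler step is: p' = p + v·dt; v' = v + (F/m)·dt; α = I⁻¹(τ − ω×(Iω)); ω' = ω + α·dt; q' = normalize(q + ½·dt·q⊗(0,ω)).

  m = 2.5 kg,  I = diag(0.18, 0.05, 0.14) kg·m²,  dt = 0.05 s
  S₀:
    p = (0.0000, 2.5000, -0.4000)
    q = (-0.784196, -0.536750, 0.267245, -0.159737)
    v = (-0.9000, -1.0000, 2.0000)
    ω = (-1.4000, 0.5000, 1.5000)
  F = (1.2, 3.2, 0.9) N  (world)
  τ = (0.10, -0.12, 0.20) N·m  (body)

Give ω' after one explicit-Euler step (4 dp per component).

(τ − ω×Iω)/I = (0.1806, -0.7200, 0.7786)
ω + α·dt = (-1.3910, 0.4640, 1.5389)

ω' = (-1.3910, 0.4640, 1.5389)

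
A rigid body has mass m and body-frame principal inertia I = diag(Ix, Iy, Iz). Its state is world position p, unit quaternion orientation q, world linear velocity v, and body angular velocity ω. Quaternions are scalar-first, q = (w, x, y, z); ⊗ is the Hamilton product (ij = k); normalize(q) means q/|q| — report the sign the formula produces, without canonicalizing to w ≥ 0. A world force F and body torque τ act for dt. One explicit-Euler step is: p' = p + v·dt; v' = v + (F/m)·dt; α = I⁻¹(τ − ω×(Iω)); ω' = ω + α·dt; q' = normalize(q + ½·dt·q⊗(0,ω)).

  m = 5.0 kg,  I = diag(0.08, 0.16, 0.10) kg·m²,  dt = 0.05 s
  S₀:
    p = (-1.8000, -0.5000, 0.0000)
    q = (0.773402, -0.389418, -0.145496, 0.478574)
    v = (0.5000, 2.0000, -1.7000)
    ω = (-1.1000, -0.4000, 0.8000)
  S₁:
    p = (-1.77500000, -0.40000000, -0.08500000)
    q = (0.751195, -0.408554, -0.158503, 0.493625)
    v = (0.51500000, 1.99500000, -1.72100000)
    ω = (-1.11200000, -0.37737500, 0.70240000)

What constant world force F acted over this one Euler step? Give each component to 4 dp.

v₁ − v₀ = (0.01500000, -0.00500000, -0.02100000)
F = m·Δv/dt = (1.5000, -0.5000, -2.1000)

F = (1.5000, -0.5000, -2.1000)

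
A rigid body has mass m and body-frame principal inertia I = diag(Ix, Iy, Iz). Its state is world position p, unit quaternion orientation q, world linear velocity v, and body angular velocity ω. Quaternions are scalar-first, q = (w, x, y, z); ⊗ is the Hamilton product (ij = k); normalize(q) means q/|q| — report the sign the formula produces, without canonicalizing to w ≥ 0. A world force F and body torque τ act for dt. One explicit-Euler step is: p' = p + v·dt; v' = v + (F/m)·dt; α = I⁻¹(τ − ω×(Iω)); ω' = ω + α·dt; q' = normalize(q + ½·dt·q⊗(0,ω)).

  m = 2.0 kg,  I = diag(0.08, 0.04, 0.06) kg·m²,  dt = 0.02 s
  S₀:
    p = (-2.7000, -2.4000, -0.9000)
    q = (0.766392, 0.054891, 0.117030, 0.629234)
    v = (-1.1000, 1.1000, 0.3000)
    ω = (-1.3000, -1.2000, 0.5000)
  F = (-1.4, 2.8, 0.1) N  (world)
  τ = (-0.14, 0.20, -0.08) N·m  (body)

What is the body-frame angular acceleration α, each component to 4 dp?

gyro term ω×Iω = (-0.0120, -0.0130, -0.0624)
angular accel α = (-1.6000, 5.3250, -0.2933)

α = (-1.6000, 5.3250, -0.2933)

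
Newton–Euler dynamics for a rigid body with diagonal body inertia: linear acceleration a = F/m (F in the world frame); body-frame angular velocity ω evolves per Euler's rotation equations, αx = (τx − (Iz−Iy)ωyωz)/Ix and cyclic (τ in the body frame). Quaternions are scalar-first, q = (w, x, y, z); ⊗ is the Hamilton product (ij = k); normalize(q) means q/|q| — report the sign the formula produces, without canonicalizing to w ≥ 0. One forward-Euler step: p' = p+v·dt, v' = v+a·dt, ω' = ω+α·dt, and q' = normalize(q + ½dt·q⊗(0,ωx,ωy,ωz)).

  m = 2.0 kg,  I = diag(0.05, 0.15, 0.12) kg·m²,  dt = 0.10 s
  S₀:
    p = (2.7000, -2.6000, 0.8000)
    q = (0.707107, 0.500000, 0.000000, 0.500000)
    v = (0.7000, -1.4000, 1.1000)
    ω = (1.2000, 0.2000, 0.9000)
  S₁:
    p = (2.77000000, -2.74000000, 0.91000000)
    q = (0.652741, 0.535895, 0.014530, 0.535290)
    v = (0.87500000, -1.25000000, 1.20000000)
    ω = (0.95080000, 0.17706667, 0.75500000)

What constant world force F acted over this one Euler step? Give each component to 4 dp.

velocity change Δv = (0.17500000, 0.15000000, 0.10000000)
F = m·Δv/dt = (3.5000, 3.0000, 2.0000)

F = (3.5000, 3.0000, 2.0000)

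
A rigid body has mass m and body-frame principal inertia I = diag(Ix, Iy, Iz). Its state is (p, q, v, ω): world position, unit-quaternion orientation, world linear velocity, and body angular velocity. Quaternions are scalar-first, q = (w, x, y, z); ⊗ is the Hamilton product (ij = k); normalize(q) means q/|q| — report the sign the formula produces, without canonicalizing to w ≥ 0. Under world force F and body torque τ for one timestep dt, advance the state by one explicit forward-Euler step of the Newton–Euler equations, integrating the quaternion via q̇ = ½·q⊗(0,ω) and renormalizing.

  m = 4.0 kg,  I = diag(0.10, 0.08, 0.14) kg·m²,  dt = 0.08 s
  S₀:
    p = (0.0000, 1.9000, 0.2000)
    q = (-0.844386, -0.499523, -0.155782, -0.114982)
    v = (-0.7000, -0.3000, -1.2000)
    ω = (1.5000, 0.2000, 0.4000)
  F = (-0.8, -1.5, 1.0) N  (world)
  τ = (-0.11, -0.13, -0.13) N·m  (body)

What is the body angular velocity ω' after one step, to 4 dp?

ω' = (1.4082, 0.0940, 0.3291)

ω×(Iω) gyroscopic = (0.0048, -0.0240, -0.0060)
(τ − ω×Iω)/I = (-1.1480, -1.3250, -0.8857)
ω' = ω + α·dt = (1.4082, 0.0940, 0.3291)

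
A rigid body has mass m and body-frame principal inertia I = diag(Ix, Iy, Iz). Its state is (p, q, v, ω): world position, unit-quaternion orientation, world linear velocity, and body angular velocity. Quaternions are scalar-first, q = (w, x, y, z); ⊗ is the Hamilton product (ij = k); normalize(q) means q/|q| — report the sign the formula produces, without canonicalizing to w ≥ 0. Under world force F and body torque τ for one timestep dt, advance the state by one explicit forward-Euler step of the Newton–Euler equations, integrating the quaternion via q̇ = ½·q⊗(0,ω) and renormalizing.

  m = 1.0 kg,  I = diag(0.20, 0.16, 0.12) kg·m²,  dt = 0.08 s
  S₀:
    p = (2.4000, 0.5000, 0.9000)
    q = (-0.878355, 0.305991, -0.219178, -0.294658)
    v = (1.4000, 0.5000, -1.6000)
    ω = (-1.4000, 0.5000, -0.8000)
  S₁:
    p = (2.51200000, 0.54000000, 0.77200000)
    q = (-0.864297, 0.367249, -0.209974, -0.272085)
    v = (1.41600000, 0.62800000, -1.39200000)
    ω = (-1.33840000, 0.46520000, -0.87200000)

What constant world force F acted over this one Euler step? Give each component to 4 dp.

Δv = v₁−v₀ = (0.01600000, 0.12800000, 0.20800000)
F = m·Δv/dt = (0.2000, 1.6000, 2.6000)

F = (0.2000, 1.6000, 2.6000)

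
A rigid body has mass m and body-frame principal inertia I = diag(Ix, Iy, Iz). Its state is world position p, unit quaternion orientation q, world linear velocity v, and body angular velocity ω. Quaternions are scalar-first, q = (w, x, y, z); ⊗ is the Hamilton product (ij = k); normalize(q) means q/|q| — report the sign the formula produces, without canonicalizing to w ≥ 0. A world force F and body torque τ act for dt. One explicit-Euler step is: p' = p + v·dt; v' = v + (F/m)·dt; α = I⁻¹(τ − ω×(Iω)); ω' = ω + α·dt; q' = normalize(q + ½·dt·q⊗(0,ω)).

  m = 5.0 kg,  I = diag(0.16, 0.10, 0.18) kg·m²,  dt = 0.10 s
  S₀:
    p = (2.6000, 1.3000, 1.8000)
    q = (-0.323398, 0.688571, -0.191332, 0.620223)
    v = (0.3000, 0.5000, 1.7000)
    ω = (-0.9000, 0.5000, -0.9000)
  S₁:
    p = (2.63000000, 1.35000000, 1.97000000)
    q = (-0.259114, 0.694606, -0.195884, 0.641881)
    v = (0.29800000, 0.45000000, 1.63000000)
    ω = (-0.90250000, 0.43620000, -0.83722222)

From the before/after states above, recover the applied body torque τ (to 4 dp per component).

τ = (-0.0400, -0.0800, 0.1400)

Δω = ω₁−ω₀ = (-0.00250000, -0.06380000, 0.06277778)
applied torque τ = (-0.0400, -0.0800, 0.1400)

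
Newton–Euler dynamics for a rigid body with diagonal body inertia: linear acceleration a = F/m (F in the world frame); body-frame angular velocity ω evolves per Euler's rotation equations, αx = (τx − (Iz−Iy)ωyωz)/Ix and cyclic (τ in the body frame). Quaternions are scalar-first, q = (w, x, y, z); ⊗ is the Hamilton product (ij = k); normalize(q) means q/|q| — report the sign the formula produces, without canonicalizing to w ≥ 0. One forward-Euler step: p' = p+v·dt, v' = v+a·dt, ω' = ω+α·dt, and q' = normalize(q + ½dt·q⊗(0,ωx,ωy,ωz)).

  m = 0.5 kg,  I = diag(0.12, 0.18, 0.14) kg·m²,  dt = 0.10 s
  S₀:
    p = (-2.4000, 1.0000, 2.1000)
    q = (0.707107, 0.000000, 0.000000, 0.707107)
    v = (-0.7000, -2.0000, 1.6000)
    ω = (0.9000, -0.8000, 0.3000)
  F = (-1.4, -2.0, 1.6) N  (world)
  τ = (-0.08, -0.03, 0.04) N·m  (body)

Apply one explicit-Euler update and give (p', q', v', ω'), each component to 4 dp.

a = (-2.8000, -4.0000, 3.2000)
new position p' = (-2.4700, 0.8000, 2.2600)
new velocity v' = (-0.9800, -2.4000, 1.9200)
α = I⁻¹(τ − ω×Iω) = (-0.7467, -0.1367, 0.5943)
new body rate ω' = (0.8253, -0.8137, 0.3594)
q⊗(0,ω) = (-0.2121321, 1.2020819, 0.0707107, 0.2121321)
q' = normalize(q + ½dt·q⊗(0,ω)) = (0.6952, 0.0600, 0.0035, 0.7163)

p' = (-2.4700, 0.8000, 2.2600)
q' = (0.6952, 0.0600, 0.0035, 0.7163)
v' = (-0.9800, -2.4000, 1.9200)
ω' = (0.8253, -0.8137, 0.3594)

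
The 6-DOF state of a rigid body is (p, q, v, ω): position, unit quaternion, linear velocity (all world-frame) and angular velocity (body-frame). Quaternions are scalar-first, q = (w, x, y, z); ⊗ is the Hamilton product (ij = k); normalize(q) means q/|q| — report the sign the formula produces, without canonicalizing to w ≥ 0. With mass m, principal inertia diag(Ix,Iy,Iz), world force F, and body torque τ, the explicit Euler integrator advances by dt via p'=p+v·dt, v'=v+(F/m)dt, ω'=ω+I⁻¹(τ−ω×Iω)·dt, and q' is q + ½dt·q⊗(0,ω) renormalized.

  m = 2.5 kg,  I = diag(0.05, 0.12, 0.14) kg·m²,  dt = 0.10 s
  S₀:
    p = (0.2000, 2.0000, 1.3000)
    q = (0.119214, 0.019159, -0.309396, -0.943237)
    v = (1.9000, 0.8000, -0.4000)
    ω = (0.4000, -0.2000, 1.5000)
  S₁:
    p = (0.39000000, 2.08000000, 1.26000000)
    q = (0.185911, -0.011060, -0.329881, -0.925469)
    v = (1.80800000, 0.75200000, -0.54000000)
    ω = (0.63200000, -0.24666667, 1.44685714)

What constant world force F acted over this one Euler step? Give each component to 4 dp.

F = (-2.3000, -1.2000, -3.5000)

Δv = v₁−v₀ = (-0.09200000, -0.04800000, -0.14000000)
applied force F = (-2.3000, -1.2000, -3.5000)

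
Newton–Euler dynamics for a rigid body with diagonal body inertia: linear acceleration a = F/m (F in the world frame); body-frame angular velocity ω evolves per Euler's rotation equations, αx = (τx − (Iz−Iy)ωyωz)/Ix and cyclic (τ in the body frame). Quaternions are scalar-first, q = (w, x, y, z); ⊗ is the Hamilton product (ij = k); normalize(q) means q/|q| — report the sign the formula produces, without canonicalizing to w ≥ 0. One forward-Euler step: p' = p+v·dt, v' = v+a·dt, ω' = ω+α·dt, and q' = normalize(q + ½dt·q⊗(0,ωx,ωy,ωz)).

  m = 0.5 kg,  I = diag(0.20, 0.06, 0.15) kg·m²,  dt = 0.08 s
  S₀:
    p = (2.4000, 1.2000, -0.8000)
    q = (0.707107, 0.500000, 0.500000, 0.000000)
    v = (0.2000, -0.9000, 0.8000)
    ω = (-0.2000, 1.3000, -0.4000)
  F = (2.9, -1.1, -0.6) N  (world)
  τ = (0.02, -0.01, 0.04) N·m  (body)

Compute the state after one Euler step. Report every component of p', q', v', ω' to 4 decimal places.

p' = (2.4160, 1.1280, -0.7360)
q' = (0.6841, 0.4856, 0.5439, 0.0187)
v' = (0.6640, -1.0760, 0.7040)
ω' = (-0.1733, 1.2813, -0.3981)

p + v·dt = (2.4160, 1.1280, -0.7360)
v + (F/m)dt = (0.6640, -1.0760, 0.7040)
gyro term ω×Iω = (-0.0468, 0.0040, 0.0364)
angular accel α = (0.3340, -0.2333, 0.0240)
ω' = ω + α·dt = (-0.1733, 1.2813, -0.3981)
2q̇ = q⊗(0,ω) = (-0.5500000, -0.3414214, 1.1192391, 0.4671572)
q + ½dt·q⊗(0,ω), renormalized = (0.6841, 0.4856, 0.5439, 0.0187)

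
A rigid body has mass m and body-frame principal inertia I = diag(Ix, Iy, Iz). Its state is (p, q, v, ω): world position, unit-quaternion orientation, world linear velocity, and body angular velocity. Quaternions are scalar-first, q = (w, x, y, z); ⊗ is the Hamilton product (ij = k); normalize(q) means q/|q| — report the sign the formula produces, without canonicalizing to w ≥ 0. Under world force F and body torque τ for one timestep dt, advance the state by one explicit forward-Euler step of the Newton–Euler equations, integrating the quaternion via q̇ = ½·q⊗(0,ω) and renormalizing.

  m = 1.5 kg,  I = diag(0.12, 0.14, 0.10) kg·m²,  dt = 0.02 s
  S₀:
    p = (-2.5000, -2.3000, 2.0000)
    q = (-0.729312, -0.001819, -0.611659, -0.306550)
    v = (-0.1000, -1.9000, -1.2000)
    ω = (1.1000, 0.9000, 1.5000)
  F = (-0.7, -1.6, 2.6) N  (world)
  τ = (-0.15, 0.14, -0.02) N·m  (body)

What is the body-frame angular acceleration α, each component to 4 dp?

gyro term ω×Iω = (-0.0540, 0.0330, 0.0198)
α = I⁻¹(τ − ω×Iω) = (-0.8000, 0.7643, -0.3980)

α = (-0.8000, 0.7643, -0.3980)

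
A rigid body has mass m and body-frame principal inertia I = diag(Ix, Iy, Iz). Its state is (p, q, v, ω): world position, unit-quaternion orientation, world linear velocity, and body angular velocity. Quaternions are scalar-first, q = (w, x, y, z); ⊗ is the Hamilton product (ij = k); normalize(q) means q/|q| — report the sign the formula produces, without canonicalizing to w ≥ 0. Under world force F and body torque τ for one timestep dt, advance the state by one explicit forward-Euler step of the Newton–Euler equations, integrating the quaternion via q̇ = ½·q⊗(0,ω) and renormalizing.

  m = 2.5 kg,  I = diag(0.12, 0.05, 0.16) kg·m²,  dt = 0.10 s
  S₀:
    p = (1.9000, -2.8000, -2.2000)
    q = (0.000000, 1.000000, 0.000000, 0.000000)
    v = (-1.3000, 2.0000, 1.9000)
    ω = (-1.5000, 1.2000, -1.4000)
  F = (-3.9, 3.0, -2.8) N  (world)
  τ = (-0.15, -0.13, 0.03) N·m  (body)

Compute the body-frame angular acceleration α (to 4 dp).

α = (0.2900, -0.9200, -0.6000)

ω×(Iω) gyroscopic = (-0.1848, -0.0840, 0.1260)
angular accel α = (0.2900, -0.9200, -0.6000)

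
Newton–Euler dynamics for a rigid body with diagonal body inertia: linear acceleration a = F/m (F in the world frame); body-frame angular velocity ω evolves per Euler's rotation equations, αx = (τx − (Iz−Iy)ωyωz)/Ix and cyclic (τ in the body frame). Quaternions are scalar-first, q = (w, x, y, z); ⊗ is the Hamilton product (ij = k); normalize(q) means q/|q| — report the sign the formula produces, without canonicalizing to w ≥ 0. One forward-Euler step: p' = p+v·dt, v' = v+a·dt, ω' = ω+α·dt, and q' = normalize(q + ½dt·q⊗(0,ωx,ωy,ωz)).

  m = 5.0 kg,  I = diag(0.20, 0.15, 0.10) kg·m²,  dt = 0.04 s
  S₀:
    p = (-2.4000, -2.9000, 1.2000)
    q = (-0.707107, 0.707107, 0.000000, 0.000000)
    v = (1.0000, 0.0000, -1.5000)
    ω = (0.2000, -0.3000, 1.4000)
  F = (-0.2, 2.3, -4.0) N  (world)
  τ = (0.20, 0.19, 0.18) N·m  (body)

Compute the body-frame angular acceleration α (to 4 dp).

ω×(Iω) gyroscopic = (0.0210, 0.0280, 0.0030)
α = I⁻¹(τ − ω×Iω) = (0.8950, 1.0800, 1.7700)

α = (0.8950, 1.0800, 1.7700)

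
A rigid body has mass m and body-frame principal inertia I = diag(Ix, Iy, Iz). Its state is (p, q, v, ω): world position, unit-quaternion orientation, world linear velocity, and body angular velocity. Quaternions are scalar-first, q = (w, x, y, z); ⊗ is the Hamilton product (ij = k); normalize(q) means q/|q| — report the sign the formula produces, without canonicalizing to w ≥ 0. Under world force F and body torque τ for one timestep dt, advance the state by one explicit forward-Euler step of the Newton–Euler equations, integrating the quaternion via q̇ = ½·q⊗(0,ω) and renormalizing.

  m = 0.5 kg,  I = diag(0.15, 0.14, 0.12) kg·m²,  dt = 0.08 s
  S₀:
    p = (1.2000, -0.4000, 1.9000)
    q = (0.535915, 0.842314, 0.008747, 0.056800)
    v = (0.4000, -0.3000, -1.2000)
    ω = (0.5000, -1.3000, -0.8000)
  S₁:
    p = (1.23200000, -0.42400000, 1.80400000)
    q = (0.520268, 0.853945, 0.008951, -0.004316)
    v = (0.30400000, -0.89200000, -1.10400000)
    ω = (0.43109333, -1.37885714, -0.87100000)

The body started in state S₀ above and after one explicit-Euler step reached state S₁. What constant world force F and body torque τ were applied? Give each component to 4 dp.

F = (-0.6000, -3.7000, 0.6000)
τ = (-0.1500, -0.1500, -0.1000)

Δω = ω₁−ω₀ = (-0.06890667, -0.07885714, -0.07100000)
ω₀×(Iω₀) = (-0.0208, -0.0120, 0.0065)
I·α + gyro = (-0.1500, -0.1500, -0.1000)
v₁ − v₀ = (-0.09600000, -0.59200000, 0.09600000)
applied force F = (-0.6000, -3.7000, 0.6000)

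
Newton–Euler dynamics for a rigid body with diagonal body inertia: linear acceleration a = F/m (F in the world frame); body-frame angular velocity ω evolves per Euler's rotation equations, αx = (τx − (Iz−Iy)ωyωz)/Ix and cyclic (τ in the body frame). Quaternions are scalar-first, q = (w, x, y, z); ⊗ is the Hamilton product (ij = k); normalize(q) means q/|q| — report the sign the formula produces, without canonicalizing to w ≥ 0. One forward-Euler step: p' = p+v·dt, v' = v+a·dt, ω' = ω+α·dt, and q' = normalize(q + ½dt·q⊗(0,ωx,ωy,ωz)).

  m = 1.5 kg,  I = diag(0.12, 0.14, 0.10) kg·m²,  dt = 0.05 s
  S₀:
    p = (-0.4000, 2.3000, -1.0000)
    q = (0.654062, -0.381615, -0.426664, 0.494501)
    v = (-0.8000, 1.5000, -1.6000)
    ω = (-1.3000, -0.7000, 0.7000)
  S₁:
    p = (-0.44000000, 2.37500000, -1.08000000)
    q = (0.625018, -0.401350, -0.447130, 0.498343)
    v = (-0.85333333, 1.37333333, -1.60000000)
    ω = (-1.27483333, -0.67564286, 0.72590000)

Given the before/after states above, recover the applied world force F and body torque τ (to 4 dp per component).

F = (-1.6000, -3.8000, 0.0000)
τ = (0.0800, 0.0500, 0.0700)

v₁ − v₀ = (-0.05333333, -0.12666667, 0.00000000)
applied force F = (-1.6000, -3.8000, 0.0000)
Δω = ω₁−ω₀ = (0.02516667, 0.02435714, 0.02590000)
ω₀×(Iω₀) = (0.0196, -0.0182, 0.0182)
I·α + gyro = (0.0800, 0.0500, 0.0700)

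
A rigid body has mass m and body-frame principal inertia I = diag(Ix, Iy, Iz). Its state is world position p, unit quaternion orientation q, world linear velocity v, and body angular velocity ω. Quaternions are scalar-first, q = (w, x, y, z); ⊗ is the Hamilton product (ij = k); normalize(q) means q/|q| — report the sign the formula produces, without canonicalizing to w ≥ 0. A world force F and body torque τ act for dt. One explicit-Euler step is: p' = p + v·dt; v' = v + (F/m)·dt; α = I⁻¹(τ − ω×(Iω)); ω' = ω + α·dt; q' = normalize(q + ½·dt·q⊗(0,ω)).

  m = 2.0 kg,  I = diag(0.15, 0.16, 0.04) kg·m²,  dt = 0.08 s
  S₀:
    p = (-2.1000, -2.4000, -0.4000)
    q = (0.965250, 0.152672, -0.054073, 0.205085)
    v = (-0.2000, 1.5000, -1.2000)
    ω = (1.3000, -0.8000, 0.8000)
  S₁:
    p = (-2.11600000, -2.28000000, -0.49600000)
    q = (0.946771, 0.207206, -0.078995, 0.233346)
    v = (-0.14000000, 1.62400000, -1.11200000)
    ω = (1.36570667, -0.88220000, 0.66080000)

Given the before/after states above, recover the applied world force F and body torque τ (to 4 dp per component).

ω₁ − ω₀ = (0.06570667, -0.08220000, -0.13920000)
I·α + gyro = (0.2000, -0.0500, -0.0800)
velocity change Δv = (0.06000000, 0.12400000, 0.08800000)
applied force F = (1.5000, 3.1000, 2.2000)

F = (1.5000, 3.1000, 2.2000)
τ = (0.2000, -0.0500, -0.0800)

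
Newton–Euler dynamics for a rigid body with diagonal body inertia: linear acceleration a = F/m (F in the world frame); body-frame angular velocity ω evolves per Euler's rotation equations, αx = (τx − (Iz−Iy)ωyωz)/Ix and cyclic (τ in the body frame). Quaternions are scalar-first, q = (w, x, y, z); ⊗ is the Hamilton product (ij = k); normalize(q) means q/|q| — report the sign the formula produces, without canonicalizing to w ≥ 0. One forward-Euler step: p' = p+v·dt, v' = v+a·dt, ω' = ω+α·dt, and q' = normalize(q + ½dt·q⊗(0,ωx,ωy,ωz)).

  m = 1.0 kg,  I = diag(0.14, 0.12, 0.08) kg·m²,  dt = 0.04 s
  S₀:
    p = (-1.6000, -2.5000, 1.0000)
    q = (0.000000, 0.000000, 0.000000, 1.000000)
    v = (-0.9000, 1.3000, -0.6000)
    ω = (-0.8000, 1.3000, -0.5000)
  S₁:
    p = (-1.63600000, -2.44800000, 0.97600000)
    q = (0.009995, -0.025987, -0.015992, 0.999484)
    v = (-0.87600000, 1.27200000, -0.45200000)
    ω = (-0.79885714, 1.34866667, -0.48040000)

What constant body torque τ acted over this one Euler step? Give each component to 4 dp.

ω₁ − ω₀ = (0.00114286, 0.04866667, 0.01960000)
ω₀×(Iω₀) = (0.0260, 0.0240, 0.0208)
τ = I·(Δω/dt) + ω₀×(Iω₀) = (0.0300, 0.1700, 0.0600)

τ = (0.0300, 0.1700, 0.0600)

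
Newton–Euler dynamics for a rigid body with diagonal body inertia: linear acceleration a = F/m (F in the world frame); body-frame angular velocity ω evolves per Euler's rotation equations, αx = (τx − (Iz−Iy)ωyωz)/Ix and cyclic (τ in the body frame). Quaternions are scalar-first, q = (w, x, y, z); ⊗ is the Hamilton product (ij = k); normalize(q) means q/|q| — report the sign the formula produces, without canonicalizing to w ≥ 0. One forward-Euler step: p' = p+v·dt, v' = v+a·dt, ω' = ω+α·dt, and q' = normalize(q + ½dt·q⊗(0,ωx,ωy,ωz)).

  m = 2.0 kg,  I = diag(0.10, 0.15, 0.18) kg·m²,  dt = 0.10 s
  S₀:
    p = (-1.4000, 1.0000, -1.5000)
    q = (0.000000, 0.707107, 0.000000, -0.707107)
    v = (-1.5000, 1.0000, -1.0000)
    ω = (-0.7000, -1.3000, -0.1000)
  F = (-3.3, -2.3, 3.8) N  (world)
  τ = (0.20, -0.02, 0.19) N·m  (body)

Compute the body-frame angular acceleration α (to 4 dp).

α = (1.9610, -0.0960, 0.8028)

ω×(Iω) gyroscopic = (0.0039, -0.0056, 0.0455)
(τ − ω×Iω)/I = (1.9610, -0.0960, 0.8028)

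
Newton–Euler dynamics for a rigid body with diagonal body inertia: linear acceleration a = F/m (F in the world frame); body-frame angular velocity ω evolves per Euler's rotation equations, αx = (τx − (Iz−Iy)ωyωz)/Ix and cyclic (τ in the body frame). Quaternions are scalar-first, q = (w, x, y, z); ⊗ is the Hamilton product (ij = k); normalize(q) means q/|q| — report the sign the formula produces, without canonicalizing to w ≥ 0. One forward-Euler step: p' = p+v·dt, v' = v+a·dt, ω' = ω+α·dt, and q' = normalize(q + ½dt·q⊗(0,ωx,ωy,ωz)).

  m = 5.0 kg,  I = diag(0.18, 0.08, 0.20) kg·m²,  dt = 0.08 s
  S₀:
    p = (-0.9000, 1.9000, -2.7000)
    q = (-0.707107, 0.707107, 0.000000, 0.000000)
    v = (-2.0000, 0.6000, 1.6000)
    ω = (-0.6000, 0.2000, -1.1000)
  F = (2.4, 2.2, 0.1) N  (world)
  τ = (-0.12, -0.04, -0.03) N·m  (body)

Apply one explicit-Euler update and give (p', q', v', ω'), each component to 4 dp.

a = F/m = (0.4800, 0.4400, 0.0200)
p + v·dt = (-1.0600, 1.9480, -2.5720)
v + (F/m)dt = (-1.9616, 0.6352, 1.6016)
(τ − ω×Iω)/I = (-0.5200, -0.3350, -0.2100)
ω' = ω + α·dt = (-0.6416, 0.1732, -1.1168)
q⊗(0,ω) = (0.4242642, 0.4242642, 0.6363963, 0.9192391)
updated quaternion q' = (-0.6892, 0.7231, 0.0254, 0.0367)

p' = (-1.0600, 1.9480, -2.5720)
q' = (-0.6892, 0.7231, 0.0254, 0.0367)
v' = (-1.9616, 0.6352, 1.6016)
ω' = (-0.6416, 0.1732, -1.1168)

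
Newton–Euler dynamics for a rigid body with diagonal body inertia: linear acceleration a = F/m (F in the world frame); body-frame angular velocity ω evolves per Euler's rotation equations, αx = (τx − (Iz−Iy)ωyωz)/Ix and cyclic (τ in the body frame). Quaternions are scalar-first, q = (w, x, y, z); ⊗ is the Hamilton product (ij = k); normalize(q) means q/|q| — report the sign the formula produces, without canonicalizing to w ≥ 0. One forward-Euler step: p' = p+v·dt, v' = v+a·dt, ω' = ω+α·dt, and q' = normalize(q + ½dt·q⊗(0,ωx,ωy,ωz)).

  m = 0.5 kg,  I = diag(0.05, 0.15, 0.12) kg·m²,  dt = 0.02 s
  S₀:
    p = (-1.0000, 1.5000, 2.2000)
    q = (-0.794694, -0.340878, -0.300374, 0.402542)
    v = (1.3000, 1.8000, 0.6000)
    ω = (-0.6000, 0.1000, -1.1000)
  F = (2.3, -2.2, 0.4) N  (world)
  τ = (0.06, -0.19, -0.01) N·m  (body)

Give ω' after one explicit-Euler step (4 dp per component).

ω' = (-0.5773, 0.0808, -1.1007)

angular accel α = (1.1340, -0.9587, -0.0333)
ω' = ω + α·dt = (-0.5773, 0.0808, -1.1007)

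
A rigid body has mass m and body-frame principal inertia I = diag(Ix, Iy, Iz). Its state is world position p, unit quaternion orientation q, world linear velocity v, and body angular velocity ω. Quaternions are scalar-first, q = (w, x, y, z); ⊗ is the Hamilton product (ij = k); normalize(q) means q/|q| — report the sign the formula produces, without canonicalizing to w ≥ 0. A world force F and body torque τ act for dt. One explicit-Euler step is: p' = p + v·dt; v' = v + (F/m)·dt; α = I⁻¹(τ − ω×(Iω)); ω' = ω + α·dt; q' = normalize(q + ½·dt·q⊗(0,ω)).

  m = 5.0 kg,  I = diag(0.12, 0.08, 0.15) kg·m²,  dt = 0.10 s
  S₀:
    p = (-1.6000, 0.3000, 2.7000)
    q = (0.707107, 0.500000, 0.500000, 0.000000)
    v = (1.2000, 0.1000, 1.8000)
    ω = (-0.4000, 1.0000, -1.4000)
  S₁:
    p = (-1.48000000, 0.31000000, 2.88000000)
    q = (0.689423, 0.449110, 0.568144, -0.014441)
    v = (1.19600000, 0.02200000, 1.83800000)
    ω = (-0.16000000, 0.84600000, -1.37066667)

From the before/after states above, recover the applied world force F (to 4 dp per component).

F = (-0.2000, -3.9000, 1.9000)

v₁ − v₀ = (-0.00400000, -0.07800000, 0.03800000)
m·(v₁−v₀)/dt = (-0.2000, -3.9000, 1.9000)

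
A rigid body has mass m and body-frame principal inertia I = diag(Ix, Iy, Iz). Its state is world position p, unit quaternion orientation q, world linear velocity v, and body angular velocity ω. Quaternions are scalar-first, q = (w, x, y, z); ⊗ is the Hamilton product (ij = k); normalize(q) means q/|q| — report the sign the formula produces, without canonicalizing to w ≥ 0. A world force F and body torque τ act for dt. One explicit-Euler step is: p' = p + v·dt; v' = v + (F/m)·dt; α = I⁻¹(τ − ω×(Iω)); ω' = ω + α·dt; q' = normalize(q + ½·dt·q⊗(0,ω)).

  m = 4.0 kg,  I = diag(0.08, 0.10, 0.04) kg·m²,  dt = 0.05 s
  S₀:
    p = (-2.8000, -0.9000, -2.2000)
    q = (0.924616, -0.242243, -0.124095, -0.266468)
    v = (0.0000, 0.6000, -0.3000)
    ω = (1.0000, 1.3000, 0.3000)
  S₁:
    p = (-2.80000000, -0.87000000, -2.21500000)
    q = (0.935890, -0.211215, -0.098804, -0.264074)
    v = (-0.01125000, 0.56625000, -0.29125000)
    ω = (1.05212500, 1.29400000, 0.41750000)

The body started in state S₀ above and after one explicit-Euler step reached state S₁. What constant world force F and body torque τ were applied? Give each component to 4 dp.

F = (-0.9000, -2.7000, 0.7000)
τ = (0.0600, 0.0000, 0.1200)

v₁ − v₀ = (-0.01125000, -0.03375000, 0.00875000)
m·(v₁−v₀)/dt = (-0.9000, -2.7000, 0.7000)
Δω = ω₁−ω₀ = (0.05212500, -0.00600000, 0.11750000)
I·α + gyro = (0.0600, 0.0000, 0.1200)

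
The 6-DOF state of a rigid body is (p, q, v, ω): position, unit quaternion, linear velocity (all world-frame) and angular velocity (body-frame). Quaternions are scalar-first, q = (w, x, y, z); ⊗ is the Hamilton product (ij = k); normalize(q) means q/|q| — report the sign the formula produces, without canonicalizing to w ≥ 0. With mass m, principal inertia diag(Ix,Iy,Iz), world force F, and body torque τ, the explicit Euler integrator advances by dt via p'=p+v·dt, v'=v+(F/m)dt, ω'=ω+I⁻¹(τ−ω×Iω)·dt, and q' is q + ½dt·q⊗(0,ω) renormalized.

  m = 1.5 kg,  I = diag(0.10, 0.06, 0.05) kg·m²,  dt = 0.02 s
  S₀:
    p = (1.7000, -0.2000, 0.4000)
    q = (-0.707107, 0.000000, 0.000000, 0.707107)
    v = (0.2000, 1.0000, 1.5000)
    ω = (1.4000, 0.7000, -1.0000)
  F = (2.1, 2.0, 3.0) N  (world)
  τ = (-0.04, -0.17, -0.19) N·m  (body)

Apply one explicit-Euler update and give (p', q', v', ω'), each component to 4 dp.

p' = (1.7040, -0.1800, 0.4300)
q' = (-0.6999, -0.0148, 0.0049, 0.7141)
v' = (0.2280, 1.0267, 1.5400)
ω' = (1.3906, 0.6667, -1.0603)

a = (1.4000, 1.3333, 2.0000)
new position p' = (1.7040, -0.1800, 0.4300)
v + (F/m)dt = (0.2280, 1.0267, 1.5400)
angular accel α = (-0.4700, -1.6667, -3.0160)
ω + α·dt = (1.3906, 0.6667, -1.0603)
q⊗(0,ω) = (0.7071070, -1.4849247, 0.4949749, 0.7071070)
updated quaternion q' = (-0.6999, -0.0148, 0.0049, 0.7141)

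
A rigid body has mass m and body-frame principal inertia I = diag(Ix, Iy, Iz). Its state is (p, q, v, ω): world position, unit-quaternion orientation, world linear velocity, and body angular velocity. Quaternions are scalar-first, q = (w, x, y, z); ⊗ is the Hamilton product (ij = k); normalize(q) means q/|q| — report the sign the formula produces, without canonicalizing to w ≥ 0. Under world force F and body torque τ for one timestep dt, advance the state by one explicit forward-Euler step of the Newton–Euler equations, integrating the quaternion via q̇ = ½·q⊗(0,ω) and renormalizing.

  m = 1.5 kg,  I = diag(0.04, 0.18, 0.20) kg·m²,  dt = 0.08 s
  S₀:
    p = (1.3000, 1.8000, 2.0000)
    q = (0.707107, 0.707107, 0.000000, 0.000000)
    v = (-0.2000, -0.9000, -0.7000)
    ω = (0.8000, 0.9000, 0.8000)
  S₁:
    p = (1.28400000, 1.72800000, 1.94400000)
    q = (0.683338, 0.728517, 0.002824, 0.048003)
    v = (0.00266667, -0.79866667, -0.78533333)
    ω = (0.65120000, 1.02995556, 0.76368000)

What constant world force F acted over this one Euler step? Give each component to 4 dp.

velocity change Δv = (0.20266667, 0.10133333, -0.08533333)
applied force F = (3.8000, 1.9000, -1.6000)

F = (3.8000, 1.9000, -1.6000)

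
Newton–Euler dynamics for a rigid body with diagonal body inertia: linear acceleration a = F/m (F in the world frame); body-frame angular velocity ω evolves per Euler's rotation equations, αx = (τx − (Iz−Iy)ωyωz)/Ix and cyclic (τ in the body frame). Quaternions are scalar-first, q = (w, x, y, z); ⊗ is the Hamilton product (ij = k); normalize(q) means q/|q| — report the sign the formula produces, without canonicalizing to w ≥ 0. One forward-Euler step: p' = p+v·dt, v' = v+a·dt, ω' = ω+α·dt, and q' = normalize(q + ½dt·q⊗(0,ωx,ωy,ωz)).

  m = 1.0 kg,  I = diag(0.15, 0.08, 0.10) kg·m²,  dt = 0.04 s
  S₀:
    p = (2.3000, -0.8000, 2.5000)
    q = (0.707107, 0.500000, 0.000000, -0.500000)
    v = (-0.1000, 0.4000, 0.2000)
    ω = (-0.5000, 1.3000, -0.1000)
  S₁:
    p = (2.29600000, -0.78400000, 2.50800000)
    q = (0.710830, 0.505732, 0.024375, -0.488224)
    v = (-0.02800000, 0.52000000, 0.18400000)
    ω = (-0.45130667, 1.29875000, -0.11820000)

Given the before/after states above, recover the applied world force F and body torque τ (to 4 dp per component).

F = (1.8000, 3.0000, -0.4000)
τ = (0.1800, 0.0000, 0.0000)

velocity change Δv = (0.07200000, 0.12000000, -0.01600000)
applied force F = (1.8000, 3.0000, -0.4000)
ω₁ − ω₀ = (0.04869333, -0.00125000, -0.01820000)
I·α + gyro = (0.1800, 0.0000, 0.0000)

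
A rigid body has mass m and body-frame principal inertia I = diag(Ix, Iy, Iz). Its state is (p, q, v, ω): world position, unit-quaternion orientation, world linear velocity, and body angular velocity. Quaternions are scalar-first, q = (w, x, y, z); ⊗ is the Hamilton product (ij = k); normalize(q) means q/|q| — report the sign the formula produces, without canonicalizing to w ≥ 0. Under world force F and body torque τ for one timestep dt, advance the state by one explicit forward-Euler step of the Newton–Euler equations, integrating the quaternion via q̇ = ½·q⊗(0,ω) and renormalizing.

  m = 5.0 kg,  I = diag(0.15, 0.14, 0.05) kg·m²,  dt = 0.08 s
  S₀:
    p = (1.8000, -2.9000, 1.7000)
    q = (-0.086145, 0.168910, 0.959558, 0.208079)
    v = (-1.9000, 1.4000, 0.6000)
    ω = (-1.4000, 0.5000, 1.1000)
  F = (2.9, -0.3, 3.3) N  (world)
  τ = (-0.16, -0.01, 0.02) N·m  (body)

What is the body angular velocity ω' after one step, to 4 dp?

ω' = (-1.4589, 0.5823, 1.1208)

ω×(Iω) gyroscopic = (-0.0495, -0.1540, 0.0070)
angular accel α = (-0.7367, 1.0286, 0.2600)
ω + α·dt = (-1.4589, 0.5823, 1.1208)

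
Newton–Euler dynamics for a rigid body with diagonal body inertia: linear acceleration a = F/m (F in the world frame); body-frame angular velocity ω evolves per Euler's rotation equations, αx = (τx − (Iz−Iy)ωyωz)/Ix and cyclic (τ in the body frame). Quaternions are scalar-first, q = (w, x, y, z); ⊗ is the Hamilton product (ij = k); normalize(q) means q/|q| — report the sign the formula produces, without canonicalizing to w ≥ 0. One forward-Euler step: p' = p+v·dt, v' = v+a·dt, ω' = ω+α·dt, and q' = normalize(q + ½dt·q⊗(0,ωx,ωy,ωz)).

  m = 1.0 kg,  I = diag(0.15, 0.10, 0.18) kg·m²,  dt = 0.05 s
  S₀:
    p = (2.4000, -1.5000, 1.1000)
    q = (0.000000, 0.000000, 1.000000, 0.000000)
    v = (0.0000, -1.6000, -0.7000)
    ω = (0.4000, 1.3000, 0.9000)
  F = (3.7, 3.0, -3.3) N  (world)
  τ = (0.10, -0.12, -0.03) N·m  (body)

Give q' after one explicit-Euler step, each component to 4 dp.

q⊗(0,ω) = (-1.3000000, 0.9000000, 0.0000000, -0.4000000)
q' = normalize(q + ½dt·q⊗(0,ω)) = (-0.0325, 0.0225, 0.9992, -0.0100)

q' = (-0.0325, 0.0225, 0.9992, -0.0100)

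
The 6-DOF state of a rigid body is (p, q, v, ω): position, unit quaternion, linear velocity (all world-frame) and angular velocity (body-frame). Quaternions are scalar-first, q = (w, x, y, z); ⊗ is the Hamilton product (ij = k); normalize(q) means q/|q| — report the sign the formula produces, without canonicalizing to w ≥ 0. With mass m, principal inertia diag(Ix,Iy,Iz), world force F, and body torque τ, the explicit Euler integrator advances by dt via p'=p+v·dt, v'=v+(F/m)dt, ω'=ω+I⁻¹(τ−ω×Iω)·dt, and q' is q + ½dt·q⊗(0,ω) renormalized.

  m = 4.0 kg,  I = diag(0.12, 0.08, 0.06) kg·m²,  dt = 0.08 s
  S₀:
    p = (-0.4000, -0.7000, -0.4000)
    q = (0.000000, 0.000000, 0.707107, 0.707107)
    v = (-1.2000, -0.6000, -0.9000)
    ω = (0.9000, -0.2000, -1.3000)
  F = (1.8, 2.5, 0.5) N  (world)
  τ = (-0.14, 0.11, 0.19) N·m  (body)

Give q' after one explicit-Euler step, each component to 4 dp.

q' = (0.0423, -0.0310, 0.7311, 0.6803)

q⊗(0,ω) = (1.0606605, -0.7778177, 0.6363963, -0.6363963)
q + ½dt·q⊗(0,ω), renormalized = (0.0423, -0.0310, 0.7311, 0.6803)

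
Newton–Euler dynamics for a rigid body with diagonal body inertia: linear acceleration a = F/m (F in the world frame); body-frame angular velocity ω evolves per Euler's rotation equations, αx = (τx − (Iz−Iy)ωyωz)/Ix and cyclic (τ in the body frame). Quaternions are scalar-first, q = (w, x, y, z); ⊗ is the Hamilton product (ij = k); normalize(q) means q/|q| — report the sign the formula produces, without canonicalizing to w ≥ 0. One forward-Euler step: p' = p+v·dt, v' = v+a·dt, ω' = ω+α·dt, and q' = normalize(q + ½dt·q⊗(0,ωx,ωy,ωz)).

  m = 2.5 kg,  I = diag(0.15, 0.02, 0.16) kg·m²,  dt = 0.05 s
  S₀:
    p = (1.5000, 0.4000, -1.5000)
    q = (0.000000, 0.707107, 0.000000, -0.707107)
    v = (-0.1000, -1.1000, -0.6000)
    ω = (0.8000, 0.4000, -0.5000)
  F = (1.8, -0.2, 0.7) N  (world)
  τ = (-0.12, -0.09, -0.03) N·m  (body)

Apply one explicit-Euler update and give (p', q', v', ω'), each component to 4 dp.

new position p' = (1.4950, 0.3450, -1.5300)
v + (F/m)dt = (-0.0640, -1.1040, -0.5860)
gyro term ω×Iω = (-0.0280, 0.0040, -0.0416)
(τ − ω×Iω)/I = (-0.6133, -4.7000, 0.0725)
ω' = ω + α·dt = (0.7693, 0.1650, -0.4964)
Hamilton product q⊗(0,ω) = (-0.9192391, 0.2828428, -0.2121321, 0.2828428)
q' = normalize(q + ½dt·q⊗(0,ω)) = (-0.0230, 0.7139, -0.0053, -0.6998)

p' = (1.4950, 0.3450, -1.5300)
q' = (-0.0230, 0.7139, -0.0053, -0.6998)
v' = (-0.0640, -1.1040, -0.5860)
ω' = (0.7693, 0.1650, -0.4964)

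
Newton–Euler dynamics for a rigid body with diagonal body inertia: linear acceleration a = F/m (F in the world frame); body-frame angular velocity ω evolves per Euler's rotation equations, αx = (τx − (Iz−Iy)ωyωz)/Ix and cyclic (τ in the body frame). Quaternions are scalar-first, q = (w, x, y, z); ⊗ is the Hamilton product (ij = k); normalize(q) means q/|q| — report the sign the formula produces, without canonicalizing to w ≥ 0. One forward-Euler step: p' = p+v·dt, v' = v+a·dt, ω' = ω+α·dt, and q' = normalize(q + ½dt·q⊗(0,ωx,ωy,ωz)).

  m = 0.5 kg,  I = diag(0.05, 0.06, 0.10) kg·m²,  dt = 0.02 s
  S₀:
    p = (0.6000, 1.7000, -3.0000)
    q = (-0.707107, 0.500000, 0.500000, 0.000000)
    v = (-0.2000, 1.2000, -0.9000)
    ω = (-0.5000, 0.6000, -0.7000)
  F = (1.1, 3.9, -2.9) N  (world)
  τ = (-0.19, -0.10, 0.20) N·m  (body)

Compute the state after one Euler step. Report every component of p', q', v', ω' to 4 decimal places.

angular accel α = (-3.4640, -1.3750, 2.0300)
new body rate ω' = (-0.5693, 0.5725, -0.6594)
2q̇ = q⊗(0,ω) = (-0.0500000, 0.0035535, -0.0742642, 1.0449749)
q' = normalize(q + ½dt·q⊗(0,ω)) = (-0.7076, 0.5000, 0.4992, 0.0104)
linear accel F/m = (2.2000, 7.8000, -5.8000)
new position p' = (0.5960, 1.7240, -3.0180)
v' = v + a·dt = (-0.1560, 1.3560, -1.0160)

p' = (0.5960, 1.7240, -3.0180)
q' = (-0.7076, 0.5000, 0.4992, 0.0104)
v' = (-0.1560, 1.3560, -1.0160)
ω' = (-0.5693, 0.5725, -0.6594)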